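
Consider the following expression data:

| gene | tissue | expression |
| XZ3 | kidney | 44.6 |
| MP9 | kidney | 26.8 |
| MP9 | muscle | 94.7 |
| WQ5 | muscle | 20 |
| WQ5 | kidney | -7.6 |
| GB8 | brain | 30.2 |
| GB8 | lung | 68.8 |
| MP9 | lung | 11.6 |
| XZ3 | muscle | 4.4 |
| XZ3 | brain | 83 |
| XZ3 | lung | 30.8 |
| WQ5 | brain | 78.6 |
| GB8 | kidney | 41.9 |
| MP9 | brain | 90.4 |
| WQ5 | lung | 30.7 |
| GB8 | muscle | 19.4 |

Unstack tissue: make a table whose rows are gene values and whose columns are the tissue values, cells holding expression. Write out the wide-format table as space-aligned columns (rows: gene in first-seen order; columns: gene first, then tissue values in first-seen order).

gene  kidney  muscle  brain  lung
XZ3   44.6    4.4     83     30.8
MP9   26.8    94.7    90.4   11.6
WQ5   -7.6    20      78.6   30.7
GB8   41.9    19.4    30.2   68.8

Columns: gene plus the 4 distinct tissue values (kidney, muscle, brain, lung).
For example, row XZ3 column kidney takes expression=44.6 from the long row (XZ3, kidney).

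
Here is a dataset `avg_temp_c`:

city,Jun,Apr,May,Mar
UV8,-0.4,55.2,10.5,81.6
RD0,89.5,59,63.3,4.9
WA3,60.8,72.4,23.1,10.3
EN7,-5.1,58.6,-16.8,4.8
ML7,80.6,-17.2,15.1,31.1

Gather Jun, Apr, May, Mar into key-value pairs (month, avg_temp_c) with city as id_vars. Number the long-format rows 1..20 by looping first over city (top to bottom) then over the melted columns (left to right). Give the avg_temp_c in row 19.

15.1

20 rows total (5 × 4). Row 19: index ⌊(19-1)/4⌋ = 4 into city → ML7; (19-1) mod 4 = 2 into the melted columns → May.
So row 19 is (ML7, May, 15.1); avg_temp_c = 15.1.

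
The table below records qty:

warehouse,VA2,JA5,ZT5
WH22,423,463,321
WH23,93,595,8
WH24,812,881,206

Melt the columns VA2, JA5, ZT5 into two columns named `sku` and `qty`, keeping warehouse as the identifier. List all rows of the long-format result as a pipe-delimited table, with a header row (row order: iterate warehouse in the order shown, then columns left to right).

Each (warehouse, column) pair becomes one row: 3 × 3 = 9 rows.
For example, (WH22, VA2) → qty=423.

| warehouse | sku | qty |
| WH22 | VA2 | 423 |
| WH22 | JA5 | 463 |
| WH22 | ZT5 | 321 |
| WH23 | VA2 | 93 |
| WH23 | JA5 | 595 |
| WH23 | ZT5 | 8 |
| WH24 | VA2 | 812 |
| WH24 | JA5 | 881 |
| WH24 | ZT5 | 206 |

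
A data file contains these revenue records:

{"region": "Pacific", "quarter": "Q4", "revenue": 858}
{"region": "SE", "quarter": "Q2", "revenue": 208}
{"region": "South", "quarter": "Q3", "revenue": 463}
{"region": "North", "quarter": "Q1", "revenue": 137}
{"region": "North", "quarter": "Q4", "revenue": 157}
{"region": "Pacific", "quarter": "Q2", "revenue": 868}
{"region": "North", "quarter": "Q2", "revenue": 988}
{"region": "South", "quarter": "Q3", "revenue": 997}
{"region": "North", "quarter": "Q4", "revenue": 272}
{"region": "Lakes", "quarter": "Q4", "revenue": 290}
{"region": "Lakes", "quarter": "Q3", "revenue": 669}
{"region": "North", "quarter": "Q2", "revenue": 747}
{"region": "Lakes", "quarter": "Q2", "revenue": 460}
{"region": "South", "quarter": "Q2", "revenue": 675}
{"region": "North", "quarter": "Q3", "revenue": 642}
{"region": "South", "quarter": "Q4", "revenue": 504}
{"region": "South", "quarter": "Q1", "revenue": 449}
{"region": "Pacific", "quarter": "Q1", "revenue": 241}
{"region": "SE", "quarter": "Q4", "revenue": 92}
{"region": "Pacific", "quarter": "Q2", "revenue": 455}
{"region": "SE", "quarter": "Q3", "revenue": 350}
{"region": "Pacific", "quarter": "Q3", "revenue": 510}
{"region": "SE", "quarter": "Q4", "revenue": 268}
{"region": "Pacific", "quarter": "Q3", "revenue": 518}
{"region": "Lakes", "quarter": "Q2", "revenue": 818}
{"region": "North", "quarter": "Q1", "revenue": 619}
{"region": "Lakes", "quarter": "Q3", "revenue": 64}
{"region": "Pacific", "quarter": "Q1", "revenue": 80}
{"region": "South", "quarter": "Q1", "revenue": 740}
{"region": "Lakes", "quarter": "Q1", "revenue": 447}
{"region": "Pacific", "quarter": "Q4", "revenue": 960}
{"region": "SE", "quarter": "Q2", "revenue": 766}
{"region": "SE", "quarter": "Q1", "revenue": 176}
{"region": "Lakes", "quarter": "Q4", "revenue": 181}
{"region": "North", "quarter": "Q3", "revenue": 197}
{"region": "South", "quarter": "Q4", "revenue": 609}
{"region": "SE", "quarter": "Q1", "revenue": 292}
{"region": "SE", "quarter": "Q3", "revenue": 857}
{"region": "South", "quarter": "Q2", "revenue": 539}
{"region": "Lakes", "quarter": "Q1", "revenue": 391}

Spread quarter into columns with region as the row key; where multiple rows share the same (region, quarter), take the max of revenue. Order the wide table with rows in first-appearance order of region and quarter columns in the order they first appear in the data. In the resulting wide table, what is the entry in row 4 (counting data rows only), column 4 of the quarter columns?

619

With rows in first-appearance order of region, row 4 is region=North. quarter columns in first-appearance order: Q4, Q2, Q3, Q1; column 4 is Q1.
Long rows with region=North, quarter=Q1: max(137, 619) = 619.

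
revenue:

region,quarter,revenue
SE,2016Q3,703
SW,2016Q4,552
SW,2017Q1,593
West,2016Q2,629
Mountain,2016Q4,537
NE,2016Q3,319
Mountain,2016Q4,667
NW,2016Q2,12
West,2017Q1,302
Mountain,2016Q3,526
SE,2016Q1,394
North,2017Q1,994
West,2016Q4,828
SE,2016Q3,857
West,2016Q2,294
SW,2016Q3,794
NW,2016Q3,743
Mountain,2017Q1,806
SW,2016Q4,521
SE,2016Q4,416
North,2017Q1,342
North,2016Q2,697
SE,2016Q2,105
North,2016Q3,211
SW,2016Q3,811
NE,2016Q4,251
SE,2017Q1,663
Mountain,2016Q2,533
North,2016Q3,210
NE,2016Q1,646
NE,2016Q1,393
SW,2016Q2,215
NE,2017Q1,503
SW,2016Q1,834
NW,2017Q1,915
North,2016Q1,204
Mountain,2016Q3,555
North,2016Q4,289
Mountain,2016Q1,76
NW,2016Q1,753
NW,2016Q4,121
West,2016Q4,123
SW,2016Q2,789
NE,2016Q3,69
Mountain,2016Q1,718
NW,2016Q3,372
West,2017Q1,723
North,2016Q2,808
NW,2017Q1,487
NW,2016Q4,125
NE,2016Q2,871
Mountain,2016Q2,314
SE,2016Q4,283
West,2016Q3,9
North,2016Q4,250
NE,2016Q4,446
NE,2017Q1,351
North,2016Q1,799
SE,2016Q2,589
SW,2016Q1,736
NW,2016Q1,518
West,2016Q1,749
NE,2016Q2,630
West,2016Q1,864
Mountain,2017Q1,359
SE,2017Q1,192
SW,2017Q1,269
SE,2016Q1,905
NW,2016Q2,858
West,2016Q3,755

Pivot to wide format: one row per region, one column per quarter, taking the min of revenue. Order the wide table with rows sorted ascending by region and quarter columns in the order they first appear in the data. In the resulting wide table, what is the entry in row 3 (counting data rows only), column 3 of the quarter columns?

With rows sorted ascending by region, row 3 is region=NW. quarter columns in first-appearance order: 2016Q3, 2016Q4, 2017Q1, 2016Q2, 2016Q1; column 3 is 2017Q1.
Long rows with region=NW, quarter=2017Q1: min(915, 487) = 487.

487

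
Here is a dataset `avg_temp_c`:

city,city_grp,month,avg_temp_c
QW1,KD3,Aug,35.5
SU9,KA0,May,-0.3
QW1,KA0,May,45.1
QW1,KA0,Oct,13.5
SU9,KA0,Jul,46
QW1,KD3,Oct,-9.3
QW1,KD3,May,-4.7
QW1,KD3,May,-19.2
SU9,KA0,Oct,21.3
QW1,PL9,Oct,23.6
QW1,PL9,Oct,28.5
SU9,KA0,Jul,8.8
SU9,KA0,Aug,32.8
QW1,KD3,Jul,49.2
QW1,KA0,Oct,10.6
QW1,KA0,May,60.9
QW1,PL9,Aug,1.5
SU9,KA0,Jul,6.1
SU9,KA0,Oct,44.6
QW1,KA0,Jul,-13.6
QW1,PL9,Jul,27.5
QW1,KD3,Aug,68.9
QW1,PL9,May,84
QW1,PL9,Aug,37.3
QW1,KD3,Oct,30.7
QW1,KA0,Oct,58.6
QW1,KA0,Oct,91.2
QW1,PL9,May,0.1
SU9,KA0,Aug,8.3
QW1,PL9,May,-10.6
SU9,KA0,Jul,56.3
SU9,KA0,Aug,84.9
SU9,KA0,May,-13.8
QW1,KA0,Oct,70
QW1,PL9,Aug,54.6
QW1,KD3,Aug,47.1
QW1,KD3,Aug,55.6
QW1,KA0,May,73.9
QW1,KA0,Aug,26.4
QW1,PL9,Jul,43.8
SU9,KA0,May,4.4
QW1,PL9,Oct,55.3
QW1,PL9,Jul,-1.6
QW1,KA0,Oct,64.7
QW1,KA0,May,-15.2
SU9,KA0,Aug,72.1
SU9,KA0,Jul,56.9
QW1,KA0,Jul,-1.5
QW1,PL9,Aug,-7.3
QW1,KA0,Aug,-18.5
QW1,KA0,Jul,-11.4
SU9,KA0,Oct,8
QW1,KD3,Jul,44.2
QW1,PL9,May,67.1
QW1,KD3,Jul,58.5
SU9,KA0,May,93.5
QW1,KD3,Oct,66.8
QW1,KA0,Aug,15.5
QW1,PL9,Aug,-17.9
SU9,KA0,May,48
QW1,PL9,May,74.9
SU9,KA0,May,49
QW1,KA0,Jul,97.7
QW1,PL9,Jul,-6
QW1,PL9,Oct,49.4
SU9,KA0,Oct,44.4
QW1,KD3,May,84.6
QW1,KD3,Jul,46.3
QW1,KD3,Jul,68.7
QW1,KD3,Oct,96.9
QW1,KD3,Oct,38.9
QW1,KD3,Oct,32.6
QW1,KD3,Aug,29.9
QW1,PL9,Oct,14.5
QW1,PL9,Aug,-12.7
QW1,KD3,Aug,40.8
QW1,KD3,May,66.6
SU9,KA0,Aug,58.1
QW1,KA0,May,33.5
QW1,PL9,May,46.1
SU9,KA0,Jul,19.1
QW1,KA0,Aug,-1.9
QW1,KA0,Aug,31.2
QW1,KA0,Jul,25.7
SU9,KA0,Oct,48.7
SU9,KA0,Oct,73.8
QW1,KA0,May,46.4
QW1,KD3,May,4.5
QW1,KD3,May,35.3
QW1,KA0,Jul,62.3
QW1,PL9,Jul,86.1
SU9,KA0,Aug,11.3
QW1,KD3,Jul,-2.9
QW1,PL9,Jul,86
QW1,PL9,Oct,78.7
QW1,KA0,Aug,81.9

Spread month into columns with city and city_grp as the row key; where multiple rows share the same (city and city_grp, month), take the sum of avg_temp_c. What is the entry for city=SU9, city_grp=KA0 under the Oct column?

240.8

Rows with city=SU9, city_grp=KA0 and month=Oct: avg_temp_c values are 21.3, 44.6, 8, 44.4, 48.7, 73.8.
21.3 + 44.6 + 8 + 44.4 + 48.7 + 73.8 = 240.8.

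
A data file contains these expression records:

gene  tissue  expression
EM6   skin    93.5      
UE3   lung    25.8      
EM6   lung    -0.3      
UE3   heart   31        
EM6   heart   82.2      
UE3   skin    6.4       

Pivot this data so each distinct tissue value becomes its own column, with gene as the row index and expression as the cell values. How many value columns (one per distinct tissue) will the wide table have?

3

3 distinct tissue values: skin, lung, heart.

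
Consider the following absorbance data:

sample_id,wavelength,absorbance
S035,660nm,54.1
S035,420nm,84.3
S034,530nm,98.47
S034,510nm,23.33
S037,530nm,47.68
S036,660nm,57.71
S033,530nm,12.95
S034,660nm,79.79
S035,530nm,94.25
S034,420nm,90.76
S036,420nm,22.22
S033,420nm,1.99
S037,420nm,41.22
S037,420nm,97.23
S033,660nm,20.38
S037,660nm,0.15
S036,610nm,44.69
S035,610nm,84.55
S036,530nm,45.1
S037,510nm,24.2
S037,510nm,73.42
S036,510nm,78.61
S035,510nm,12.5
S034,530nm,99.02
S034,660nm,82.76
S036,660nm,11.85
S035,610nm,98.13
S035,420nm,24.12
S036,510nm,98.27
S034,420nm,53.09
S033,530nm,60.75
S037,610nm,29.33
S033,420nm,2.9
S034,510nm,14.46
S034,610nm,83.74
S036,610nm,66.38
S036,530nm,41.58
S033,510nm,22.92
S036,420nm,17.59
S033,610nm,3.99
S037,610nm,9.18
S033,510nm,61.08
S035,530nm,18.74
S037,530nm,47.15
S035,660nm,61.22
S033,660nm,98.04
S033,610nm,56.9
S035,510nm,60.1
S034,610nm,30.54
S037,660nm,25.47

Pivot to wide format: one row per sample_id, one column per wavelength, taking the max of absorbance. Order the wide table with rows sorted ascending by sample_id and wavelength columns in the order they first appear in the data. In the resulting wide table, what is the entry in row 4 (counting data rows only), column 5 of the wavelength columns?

With rows sorted ascending by sample_id, row 4 is sample_id=S036. wavelength columns in first-appearance order: 660nm, 420nm, 530nm, 510nm, 610nm; column 5 is 610nm.
Long rows with sample_id=S036, wavelength=610nm: max(44.69, 66.38) = 66.38.

66.38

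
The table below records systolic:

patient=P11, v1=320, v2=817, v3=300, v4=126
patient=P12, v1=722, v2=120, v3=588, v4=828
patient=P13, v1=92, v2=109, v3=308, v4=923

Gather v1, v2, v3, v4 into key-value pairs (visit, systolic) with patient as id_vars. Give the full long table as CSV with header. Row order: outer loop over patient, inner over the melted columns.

Each (patient, column) pair becomes one row: 3 × 4 = 12 rows.
For example, (P11, v1) → systolic=320.

patient,visit,systolic
P11,v1,320
P11,v2,817
P11,v3,300
P11,v4,126
P12,v1,722
P12,v2,120
P12,v3,588
P12,v4,828
P13,v1,92
P13,v2,109
P13,v3,308
P13,v4,923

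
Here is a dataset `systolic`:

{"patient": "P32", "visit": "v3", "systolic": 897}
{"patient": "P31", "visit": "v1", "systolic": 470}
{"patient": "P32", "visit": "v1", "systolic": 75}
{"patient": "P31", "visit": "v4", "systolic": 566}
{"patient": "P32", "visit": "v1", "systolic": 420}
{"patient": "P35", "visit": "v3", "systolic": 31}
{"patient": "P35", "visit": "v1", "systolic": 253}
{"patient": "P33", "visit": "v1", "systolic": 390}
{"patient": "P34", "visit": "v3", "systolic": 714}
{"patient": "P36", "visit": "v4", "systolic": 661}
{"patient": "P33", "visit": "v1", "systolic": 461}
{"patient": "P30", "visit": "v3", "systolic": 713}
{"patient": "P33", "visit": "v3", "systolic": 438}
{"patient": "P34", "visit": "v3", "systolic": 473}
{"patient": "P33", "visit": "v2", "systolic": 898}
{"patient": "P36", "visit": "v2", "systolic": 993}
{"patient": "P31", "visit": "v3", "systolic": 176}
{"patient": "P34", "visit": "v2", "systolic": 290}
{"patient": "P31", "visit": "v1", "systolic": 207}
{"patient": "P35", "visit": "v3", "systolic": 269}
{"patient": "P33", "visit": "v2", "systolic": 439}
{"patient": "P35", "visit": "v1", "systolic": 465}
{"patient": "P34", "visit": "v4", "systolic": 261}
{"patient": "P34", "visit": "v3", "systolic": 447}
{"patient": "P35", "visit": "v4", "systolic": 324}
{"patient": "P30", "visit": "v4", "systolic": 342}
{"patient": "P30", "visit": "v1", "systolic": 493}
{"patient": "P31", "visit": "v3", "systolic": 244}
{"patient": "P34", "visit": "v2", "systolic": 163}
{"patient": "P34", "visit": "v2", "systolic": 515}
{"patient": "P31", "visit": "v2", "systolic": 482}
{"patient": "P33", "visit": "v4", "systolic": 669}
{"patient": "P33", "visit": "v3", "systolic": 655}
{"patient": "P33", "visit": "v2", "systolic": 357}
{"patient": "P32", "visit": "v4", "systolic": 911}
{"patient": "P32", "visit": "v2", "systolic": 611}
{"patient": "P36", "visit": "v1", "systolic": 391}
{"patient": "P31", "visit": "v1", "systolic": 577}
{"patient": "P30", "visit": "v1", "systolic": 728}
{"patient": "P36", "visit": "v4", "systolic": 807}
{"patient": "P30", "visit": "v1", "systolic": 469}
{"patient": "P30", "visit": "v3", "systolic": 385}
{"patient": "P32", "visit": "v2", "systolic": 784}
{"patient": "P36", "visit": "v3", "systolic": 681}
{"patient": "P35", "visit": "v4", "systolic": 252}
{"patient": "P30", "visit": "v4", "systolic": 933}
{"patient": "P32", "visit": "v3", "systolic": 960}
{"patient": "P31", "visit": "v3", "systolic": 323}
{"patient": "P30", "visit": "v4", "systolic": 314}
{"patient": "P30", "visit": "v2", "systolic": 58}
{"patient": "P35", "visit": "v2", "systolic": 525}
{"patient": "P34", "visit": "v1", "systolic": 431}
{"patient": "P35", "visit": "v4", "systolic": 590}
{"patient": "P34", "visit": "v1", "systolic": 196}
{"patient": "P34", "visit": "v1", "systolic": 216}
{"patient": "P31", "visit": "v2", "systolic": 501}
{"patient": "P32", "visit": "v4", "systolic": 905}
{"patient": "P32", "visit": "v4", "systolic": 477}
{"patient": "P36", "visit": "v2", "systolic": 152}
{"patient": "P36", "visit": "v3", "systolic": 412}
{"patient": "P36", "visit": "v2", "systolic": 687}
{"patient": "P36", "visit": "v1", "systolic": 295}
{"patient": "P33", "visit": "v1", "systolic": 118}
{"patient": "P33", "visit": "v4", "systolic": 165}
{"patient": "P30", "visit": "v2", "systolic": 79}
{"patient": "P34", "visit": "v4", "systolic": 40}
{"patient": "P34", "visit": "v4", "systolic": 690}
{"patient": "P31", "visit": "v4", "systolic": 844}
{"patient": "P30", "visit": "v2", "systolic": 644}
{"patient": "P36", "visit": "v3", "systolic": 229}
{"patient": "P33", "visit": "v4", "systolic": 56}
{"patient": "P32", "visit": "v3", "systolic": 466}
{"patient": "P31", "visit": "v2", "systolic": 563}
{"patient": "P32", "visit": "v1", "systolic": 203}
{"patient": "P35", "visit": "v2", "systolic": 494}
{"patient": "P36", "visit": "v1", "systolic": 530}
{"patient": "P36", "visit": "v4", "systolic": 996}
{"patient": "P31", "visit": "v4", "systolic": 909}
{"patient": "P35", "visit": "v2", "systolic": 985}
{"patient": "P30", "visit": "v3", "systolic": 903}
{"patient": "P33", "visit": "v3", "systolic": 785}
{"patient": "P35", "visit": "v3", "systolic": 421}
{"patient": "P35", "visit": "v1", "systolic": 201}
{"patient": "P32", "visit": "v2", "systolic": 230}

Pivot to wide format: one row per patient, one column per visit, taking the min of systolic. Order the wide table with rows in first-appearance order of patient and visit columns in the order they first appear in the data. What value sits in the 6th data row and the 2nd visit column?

295

With rows in first-appearance order of patient, row 6 is patient=P36. visit columns in first-appearance order: v3, v1, v4, v2; column 2 is v1.
Long rows with patient=P36, visit=v1: min(391, 295, 530) = 295.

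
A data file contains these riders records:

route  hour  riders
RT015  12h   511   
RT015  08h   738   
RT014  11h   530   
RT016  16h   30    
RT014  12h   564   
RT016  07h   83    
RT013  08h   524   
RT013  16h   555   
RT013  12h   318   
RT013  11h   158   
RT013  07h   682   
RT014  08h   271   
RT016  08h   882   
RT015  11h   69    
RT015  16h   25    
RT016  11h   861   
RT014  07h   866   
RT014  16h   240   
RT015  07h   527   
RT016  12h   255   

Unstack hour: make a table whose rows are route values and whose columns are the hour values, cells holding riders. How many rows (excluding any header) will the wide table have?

4 distinct route values → 4 rows.

4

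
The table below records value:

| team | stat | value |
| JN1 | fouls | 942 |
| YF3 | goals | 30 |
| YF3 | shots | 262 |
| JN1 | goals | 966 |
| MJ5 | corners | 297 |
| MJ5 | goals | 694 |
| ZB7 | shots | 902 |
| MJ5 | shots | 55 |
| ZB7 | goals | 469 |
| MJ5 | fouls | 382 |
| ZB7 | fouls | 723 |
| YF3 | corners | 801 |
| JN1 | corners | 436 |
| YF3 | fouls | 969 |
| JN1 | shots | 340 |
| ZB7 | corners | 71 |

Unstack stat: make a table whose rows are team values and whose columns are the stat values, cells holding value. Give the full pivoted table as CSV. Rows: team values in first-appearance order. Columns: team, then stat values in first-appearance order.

Columns: team plus the 4 distinct stat values (fouls, goals, shots, corners).
For example, row JN1 column fouls takes value=942 from the long row (JN1, fouls).

team,fouls,goals,shots,corners
JN1,942,966,340,436
YF3,969,30,262,801
MJ5,382,694,55,297
ZB7,723,469,902,71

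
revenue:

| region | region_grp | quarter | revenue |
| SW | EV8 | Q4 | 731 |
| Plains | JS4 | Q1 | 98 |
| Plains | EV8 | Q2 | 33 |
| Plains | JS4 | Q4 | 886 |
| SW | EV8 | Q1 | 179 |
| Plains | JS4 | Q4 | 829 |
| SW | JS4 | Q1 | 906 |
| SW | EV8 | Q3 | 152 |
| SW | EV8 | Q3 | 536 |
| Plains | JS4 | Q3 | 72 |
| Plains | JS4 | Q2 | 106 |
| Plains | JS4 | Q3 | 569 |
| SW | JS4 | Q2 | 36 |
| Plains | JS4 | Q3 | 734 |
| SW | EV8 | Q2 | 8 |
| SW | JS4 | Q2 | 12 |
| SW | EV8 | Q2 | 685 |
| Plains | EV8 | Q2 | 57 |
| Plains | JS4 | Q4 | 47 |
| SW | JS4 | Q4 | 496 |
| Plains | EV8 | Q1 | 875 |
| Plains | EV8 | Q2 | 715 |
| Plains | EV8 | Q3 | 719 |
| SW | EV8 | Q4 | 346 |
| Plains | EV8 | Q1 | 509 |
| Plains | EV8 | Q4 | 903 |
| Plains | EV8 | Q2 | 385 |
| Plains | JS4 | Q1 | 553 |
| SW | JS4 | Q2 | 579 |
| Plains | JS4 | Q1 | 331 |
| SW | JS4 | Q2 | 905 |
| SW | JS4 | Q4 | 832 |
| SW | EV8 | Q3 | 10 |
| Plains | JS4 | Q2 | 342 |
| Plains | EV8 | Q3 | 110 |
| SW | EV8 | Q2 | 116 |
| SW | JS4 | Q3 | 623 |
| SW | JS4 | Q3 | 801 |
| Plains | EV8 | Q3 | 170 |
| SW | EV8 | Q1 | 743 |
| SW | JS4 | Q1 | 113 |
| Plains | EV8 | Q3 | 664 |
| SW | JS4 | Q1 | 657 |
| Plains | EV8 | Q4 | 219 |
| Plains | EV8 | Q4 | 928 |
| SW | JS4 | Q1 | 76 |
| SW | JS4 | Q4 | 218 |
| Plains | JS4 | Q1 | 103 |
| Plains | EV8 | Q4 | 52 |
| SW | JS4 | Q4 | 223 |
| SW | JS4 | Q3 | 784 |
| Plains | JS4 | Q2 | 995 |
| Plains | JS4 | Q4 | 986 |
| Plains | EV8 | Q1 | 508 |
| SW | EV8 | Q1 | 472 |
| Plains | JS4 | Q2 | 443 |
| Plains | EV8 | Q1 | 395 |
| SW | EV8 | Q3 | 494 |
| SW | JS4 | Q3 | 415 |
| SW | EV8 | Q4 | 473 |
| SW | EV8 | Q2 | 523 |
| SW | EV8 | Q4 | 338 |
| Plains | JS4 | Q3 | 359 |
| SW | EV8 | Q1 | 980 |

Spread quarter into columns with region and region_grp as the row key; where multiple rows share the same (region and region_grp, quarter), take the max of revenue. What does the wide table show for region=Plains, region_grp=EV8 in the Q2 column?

Rows with region=Plains, region_grp=EV8 and quarter=Q2: revenue values are 33, 57, 715, 385.
max(33, 57, 715, 385) = 715.

715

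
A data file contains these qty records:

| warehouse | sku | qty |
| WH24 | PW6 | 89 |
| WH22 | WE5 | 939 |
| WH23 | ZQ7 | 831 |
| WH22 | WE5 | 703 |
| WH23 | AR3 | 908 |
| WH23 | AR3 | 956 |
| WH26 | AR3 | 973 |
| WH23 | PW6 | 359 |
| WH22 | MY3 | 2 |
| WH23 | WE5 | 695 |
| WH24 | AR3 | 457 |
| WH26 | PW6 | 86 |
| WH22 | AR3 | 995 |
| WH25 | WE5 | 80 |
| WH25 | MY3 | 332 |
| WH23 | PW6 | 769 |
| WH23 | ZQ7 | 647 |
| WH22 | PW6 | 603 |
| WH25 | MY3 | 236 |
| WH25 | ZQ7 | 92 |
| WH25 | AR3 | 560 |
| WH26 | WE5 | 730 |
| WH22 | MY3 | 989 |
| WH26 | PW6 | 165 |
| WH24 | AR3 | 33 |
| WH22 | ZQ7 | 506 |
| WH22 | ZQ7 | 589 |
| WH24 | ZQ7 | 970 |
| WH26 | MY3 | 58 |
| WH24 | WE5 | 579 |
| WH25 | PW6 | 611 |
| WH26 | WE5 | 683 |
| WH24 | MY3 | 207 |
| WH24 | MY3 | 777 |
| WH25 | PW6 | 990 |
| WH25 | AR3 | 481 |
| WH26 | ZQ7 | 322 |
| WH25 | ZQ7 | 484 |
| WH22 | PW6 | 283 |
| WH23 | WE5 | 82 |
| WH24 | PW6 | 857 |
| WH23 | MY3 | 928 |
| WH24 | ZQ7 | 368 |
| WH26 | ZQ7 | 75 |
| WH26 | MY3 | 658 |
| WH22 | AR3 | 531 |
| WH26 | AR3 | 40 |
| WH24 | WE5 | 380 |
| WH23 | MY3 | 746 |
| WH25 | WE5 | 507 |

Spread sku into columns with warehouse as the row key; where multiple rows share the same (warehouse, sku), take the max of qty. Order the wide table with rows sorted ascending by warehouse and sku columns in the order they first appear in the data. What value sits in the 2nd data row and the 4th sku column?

956

With rows sorted ascending by warehouse, row 2 is warehouse=WH23. sku columns in first-appearance order: PW6, WE5, ZQ7, AR3, MY3; column 4 is AR3.
Long rows with warehouse=WH23, sku=AR3: max(908, 956) = 956.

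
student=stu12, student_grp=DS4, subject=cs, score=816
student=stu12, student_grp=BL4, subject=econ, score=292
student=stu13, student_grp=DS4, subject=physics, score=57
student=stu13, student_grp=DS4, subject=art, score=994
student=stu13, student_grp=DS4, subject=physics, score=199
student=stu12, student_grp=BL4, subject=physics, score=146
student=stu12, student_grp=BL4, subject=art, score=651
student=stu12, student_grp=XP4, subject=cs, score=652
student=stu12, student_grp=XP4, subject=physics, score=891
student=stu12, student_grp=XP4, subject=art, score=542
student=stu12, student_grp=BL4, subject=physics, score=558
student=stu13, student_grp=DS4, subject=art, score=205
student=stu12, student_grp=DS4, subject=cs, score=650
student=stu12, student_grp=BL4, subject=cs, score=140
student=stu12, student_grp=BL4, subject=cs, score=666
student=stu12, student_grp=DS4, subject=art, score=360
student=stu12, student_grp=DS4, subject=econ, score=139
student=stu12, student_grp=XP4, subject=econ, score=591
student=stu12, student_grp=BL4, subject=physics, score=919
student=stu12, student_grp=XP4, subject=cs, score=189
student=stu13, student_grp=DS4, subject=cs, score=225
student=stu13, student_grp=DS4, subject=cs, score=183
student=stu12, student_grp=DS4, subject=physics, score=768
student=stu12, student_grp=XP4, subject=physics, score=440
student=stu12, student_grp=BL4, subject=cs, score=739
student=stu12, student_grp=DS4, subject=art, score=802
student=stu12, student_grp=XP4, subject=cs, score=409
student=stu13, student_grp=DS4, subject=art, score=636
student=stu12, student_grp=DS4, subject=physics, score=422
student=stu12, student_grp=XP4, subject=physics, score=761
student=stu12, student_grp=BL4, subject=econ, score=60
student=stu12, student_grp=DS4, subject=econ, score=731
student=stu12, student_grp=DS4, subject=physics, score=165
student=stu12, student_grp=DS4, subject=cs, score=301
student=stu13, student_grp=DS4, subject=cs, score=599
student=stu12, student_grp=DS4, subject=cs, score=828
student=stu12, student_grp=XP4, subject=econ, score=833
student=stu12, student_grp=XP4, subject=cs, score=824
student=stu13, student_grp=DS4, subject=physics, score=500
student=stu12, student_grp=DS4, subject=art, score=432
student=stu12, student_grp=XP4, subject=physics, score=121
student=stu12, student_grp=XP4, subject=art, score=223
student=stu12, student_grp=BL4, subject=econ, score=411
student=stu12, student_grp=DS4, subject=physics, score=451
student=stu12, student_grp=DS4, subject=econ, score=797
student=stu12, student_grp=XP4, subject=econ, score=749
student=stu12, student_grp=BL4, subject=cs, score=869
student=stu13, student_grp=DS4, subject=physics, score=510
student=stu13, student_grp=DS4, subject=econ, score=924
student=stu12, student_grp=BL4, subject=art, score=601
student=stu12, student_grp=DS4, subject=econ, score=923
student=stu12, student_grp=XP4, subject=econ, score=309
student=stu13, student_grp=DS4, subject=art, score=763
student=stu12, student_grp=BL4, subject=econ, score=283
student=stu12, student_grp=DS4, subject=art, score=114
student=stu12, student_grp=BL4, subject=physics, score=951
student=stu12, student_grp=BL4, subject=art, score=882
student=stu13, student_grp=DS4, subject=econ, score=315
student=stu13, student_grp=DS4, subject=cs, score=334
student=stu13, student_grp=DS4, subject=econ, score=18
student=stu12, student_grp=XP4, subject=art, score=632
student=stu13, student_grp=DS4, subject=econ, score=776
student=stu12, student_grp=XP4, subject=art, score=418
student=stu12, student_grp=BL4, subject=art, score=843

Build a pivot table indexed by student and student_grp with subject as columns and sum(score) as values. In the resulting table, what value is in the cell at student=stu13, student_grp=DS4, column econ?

2033

Rows with student=stu13, student_grp=DS4 and subject=econ: score values are 924, 315, 18, 776.
924 + 315 + 18 + 776 = 2033.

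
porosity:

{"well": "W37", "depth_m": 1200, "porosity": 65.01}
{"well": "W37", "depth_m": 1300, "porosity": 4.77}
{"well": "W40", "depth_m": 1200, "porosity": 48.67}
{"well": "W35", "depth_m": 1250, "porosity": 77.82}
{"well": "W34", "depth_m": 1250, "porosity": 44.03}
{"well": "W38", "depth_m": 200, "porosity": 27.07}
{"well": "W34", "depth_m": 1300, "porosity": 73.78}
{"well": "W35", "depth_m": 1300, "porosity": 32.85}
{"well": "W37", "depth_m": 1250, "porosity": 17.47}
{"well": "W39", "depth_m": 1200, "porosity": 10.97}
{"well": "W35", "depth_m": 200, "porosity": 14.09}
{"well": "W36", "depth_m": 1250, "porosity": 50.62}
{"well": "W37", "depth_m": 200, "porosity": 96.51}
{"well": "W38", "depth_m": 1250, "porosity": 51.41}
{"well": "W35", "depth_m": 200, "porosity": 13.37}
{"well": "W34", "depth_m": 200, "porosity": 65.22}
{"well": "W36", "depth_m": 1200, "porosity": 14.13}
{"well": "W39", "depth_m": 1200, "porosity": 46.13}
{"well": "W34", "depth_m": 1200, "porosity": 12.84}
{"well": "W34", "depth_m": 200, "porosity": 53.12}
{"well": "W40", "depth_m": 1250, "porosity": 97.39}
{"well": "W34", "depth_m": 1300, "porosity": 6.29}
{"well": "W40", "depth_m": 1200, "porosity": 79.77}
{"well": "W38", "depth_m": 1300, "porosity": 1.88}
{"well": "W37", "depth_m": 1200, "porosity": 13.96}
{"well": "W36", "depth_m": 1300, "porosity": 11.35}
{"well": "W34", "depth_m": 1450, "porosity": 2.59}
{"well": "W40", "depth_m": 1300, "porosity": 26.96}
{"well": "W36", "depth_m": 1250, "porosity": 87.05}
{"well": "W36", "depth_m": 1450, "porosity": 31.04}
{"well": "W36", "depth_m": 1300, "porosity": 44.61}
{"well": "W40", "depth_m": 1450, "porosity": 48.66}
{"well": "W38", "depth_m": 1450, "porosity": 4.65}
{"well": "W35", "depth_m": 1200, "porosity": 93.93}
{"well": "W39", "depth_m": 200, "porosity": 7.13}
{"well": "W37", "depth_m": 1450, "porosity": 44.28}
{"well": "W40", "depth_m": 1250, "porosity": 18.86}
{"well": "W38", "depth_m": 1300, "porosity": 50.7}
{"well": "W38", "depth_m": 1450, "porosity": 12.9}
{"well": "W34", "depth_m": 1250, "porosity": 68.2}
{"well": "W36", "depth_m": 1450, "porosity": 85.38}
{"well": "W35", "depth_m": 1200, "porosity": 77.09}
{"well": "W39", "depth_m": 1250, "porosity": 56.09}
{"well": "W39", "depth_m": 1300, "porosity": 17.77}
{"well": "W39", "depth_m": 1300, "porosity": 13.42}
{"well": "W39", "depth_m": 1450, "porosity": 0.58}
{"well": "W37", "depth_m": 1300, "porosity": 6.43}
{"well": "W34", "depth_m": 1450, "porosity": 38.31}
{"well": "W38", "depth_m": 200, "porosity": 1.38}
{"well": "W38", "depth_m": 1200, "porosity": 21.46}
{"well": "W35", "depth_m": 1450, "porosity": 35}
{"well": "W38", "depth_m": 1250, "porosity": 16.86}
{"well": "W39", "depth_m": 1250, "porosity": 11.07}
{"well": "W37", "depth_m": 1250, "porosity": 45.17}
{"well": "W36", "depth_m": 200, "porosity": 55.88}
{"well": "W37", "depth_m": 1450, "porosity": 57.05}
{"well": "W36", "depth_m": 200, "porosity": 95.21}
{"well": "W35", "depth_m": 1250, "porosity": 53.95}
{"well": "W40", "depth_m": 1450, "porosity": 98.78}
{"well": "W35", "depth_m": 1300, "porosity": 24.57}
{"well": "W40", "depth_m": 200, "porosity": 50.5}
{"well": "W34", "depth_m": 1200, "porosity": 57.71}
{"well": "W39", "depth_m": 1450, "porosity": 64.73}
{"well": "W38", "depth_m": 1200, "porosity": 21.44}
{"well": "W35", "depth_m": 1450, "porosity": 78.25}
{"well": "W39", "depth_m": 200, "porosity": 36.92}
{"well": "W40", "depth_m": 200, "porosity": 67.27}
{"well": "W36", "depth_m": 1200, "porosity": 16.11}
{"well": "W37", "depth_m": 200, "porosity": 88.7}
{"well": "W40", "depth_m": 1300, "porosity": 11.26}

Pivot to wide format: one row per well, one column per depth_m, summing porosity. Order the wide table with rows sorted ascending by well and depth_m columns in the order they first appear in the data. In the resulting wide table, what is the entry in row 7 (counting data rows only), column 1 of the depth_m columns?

128.44

With rows sorted ascending by well, row 7 is well=W40. depth_m columns in first-appearance order: 1200, 1300, 1250, 200, 1450; column 1 is 1200.
Long rows with well=W40, depth_m=1200: 48.67 + 79.77 = 128.44.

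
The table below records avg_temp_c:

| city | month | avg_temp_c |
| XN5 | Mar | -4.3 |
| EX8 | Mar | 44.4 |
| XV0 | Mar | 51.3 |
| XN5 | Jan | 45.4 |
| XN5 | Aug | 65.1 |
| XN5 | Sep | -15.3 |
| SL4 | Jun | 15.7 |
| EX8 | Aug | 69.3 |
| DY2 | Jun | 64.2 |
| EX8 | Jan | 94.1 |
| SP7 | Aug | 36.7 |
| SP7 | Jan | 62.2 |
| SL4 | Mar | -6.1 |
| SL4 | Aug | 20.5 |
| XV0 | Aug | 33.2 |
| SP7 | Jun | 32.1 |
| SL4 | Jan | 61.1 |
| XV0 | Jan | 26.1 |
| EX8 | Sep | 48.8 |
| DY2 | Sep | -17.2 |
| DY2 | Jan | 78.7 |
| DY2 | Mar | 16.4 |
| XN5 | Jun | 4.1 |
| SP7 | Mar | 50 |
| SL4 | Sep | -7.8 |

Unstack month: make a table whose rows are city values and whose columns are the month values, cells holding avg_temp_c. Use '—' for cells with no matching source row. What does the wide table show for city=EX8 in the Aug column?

The long row with city=EX8, month=Aug has avg_temp_c=69.3.

69.3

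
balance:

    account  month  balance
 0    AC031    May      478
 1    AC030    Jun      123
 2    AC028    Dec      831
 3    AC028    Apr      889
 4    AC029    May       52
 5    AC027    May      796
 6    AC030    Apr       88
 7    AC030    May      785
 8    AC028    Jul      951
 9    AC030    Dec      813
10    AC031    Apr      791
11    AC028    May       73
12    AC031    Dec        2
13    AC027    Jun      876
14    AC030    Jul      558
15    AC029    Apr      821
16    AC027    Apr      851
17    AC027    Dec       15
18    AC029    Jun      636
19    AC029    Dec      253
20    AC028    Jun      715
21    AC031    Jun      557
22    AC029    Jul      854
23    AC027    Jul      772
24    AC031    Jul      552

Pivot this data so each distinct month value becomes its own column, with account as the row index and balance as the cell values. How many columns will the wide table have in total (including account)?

1 column for account plus 5 distinct month values → 6 columns.

6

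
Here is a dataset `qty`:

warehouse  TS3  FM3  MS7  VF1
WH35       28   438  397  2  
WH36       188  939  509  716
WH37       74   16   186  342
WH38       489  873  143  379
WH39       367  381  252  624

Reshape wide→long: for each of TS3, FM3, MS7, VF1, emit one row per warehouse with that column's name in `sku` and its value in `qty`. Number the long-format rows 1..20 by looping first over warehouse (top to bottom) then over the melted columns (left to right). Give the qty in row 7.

20 rows total (5 × 4). Row 7: index ⌊(7-1)/4⌋ = 1 into warehouse → WH36; (7-1) mod 4 = 2 into the melted columns → MS7.
So row 7 is (WH36, MS7, 509); qty = 509.

509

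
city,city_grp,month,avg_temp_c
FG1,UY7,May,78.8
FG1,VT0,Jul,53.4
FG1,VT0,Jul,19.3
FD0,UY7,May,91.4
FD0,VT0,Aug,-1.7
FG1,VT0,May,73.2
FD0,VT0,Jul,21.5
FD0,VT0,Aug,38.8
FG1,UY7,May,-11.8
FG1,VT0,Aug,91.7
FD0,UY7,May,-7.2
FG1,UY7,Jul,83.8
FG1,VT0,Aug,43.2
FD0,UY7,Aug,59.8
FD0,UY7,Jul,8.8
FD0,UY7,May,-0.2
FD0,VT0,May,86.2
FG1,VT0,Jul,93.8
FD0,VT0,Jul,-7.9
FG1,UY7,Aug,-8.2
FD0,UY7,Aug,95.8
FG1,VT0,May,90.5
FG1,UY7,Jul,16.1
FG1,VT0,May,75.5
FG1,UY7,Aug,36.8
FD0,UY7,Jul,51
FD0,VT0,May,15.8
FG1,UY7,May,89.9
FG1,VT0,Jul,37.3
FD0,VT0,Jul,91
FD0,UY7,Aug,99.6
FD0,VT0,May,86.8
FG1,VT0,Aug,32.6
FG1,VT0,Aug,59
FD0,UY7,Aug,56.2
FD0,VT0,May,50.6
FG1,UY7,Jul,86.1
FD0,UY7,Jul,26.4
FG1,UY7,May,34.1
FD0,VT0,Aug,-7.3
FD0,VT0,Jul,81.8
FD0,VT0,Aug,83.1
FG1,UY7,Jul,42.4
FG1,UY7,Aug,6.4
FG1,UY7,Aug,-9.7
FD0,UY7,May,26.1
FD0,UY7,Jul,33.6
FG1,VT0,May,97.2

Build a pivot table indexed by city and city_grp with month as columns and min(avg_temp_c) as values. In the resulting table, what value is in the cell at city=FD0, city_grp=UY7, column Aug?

56.2

Rows with city=FD0, city_grp=UY7 and month=Aug: avg_temp_c values are 59.8, 95.8, 99.6, 56.2.
min(59.8, 95.8, 99.6, 56.2) = 56.2.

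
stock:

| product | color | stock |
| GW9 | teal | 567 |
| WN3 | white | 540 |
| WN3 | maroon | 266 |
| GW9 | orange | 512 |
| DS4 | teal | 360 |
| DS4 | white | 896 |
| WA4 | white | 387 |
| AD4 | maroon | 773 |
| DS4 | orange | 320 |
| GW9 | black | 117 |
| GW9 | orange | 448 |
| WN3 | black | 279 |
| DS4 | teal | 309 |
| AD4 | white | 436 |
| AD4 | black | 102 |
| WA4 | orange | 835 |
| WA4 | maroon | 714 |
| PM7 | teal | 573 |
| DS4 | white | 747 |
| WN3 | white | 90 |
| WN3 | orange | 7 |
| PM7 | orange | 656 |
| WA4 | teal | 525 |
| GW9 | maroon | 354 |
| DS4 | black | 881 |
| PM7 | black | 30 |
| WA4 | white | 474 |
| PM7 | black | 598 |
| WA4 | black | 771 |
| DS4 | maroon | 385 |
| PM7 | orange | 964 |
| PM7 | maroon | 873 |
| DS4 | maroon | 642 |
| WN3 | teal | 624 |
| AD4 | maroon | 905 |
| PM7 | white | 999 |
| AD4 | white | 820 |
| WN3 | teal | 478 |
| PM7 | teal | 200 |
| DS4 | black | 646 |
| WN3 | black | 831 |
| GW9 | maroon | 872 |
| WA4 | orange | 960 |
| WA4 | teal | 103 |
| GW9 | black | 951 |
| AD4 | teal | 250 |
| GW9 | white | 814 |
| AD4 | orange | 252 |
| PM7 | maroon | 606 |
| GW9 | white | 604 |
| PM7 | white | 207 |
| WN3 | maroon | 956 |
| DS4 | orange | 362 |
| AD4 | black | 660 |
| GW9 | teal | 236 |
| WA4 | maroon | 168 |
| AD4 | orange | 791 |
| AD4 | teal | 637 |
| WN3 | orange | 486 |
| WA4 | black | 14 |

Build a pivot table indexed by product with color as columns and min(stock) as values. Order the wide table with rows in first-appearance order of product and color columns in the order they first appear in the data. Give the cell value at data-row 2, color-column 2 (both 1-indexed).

90

With rows in first-appearance order of product, row 2 is product=WN3. color columns in first-appearance order: teal, white, maroon, orange, black; column 2 is white.
Long rows with product=WN3, color=white: min(540, 90) = 90.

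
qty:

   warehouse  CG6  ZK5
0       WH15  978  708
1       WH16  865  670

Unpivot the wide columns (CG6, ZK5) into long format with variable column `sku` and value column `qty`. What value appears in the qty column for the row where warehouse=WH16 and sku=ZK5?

Unpivoting turns each (warehouse, wide-column) pair into one long row.
The wide cell at row WH16, column ZK5 holds 670, so the long row (WH16, ZK5) has qty=670.

670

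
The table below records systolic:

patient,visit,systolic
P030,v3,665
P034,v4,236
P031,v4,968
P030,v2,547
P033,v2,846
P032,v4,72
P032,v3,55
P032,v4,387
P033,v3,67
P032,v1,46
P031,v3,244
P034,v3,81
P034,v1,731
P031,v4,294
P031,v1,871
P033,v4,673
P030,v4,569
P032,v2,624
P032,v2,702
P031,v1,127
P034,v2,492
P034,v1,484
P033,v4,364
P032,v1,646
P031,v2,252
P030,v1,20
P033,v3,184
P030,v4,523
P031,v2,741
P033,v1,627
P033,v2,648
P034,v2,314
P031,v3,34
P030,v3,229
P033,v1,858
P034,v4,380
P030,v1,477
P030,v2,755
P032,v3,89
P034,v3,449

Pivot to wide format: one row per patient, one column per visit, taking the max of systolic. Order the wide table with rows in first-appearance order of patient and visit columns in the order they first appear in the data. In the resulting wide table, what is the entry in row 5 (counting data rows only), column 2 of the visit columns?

387

With rows in first-appearance order of patient, row 5 is patient=P032. visit columns in first-appearance order: v3, v4, v2, v1; column 2 is v4.
Long rows with patient=P032, visit=v4: max(72, 387) = 387.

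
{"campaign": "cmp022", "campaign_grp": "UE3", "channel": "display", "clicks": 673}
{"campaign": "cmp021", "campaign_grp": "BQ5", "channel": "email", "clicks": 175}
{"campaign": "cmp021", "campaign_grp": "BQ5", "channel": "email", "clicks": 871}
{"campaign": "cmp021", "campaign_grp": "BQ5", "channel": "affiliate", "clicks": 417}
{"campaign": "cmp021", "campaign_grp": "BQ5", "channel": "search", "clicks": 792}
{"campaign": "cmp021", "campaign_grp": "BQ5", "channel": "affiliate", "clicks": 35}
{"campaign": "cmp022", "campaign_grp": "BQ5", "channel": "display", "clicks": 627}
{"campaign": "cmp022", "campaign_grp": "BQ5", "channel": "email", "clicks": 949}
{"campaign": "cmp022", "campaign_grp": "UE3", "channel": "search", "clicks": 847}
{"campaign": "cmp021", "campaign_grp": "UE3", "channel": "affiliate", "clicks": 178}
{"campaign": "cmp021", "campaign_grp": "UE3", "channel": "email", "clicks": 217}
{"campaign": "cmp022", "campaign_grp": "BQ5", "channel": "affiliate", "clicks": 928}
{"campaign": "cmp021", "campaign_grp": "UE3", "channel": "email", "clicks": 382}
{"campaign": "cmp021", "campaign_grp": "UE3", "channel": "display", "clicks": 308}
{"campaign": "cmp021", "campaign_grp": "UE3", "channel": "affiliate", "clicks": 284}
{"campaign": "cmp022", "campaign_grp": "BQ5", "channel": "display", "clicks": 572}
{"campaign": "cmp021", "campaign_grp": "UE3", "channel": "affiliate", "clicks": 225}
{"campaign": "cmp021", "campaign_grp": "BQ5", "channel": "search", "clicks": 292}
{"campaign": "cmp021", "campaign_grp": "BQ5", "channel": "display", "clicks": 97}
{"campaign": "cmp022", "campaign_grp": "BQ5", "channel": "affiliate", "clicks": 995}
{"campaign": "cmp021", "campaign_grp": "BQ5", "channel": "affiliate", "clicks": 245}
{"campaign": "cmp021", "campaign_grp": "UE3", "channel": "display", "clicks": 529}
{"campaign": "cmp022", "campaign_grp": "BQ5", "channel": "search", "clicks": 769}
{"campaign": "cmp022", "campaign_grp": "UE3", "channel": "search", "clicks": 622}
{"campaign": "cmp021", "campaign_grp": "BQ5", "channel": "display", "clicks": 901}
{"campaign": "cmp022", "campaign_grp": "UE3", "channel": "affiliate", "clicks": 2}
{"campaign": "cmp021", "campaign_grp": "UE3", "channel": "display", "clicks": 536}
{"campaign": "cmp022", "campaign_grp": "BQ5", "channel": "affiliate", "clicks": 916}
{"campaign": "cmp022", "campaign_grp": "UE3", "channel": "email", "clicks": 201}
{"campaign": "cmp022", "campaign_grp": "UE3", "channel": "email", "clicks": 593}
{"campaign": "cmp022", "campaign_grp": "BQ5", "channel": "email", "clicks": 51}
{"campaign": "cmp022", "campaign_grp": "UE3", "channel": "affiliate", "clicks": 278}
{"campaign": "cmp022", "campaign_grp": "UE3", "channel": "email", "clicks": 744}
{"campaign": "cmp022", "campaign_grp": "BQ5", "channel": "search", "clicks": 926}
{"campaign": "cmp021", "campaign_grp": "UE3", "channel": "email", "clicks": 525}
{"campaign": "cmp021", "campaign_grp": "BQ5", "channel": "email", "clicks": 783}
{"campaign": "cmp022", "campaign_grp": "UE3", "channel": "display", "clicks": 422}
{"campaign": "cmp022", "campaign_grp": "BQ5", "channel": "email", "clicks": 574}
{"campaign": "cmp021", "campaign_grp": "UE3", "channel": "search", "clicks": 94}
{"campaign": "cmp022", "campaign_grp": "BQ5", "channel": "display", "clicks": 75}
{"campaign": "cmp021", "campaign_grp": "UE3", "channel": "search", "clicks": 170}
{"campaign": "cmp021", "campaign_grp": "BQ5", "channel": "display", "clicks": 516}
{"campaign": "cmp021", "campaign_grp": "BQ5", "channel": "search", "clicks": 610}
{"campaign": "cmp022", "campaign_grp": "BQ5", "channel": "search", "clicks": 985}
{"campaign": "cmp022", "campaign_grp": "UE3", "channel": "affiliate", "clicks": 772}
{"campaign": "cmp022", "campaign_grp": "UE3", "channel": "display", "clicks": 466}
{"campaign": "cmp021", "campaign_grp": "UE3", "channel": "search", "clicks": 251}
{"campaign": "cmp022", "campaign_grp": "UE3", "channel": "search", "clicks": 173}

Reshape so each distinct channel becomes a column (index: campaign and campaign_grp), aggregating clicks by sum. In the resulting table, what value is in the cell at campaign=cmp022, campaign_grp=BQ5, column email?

Rows with campaign=cmp022, campaign_grp=BQ5 and channel=email: clicks values are 949, 51, 574.
949 + 51 + 574 = 1574.

1574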